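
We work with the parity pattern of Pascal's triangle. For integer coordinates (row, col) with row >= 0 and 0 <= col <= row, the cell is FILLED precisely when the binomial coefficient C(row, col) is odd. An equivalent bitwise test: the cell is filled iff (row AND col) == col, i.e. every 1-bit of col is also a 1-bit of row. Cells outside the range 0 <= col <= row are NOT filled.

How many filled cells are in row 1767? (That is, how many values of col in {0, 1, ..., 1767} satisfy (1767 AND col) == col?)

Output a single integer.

Answer: 256

Derivation:
1767 in binary = 11011100111
popcount(1767) = number of 1-bits in 11011100111 = 8
A col c satisfies (1767 AND c) == c iff every set bit of c is also set in 1767; each of the 8 set bits of 1767 can independently be on or off in c.
count = 2^8 = 256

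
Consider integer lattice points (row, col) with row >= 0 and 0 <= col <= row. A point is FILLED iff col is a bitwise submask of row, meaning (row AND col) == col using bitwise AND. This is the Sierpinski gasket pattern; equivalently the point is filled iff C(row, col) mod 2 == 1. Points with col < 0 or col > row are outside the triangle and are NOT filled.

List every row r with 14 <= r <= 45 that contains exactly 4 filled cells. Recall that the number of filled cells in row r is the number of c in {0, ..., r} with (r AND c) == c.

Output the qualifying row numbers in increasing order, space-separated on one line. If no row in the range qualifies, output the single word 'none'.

Row r has 2^popcount(r) filled cells, so we need popcount(r) = log2(4) = 2.
Scan r = 14..45 and keep those with exactly 2 one-bits:
r=14=1110 popcount=3 -> skip
r=15=1111 popcount=4 -> skip
r=16=10000 popcount=1 -> skip
r=17=10001 popcount=2 -> KEEP
r=18=10010 popcount=2 -> KEEP
r=19=10011 popcount=3 -> skip
r=20=10100 popcount=2 -> KEEP
r=21=10101 popcount=3 -> skip
r=22=10110 popcount=3 -> skip
r=23=10111 popcount=4 -> skip
r=24=11000 popcount=2 -> KEEP
r=25=11001 popcount=3 -> skip
r=26=11010 popcount=3 -> skip
r=27=11011 popcount=4 -> skip
r=28=11100 popcount=3 -> skip
r=29=11101 popcount=4 -> skip
r=30=11110 popcount=4 -> skip
r=31=11111 popcount=5 -> skip
r=32=100000 popcount=1 -> skip
r=33=100001 popcount=2 -> KEEP
r=34=100010 popcount=2 -> KEEP
r=35=100011 popcount=3 -> skip
r=36=100100 popcount=2 -> KEEP
r=37=100101 popcount=3 -> skip
r=38=100110 popcount=3 -> skip
r=39=100111 popcount=4 -> skip
r=40=101000 popcount=2 -> KEEP
r=41=101001 popcount=3 -> skip
r=42=101010 popcount=3 -> skip
r=43=101011 popcount=4 -> skip
r=44=101100 popcount=3 -> skip
r=45=101101 popcount=4 -> skip
Kept rows: 17 18 20 24 33 34 36 40

Answer: 17 18 20 24 33 34 36 40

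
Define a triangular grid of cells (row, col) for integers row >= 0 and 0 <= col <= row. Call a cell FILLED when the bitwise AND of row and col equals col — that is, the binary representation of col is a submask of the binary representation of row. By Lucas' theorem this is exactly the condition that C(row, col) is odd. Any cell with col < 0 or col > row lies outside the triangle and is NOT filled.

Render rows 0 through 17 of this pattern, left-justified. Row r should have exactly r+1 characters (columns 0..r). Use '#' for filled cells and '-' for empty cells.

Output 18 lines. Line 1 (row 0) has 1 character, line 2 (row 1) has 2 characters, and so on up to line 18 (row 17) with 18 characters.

r0=0: #
r1=1: ##
r2=10: #-#
r3=11: ####
r4=100: #---#
r5=101: ##--##
r6=110: #-#-#-#
r7=111: ########
r8=1000: #-------#
r9=1001: ##------##
r10=1010: #-#-----#-#
r11=1011: ####----####
r12=1100: #---#---#---#
r13=1101: ##--##--##--##
r14=1110: #-#-#-#-#-#-#-#
r15=1111: ################
r16=10000: #---------------#
r17=10001: ##--------------##

Answer: #
##
#-#
####
#---#
##--##
#-#-#-#
########
#-------#
##------##
#-#-----#-#
####----####
#---#---#---#
##--##--##--##
#-#-#-#-#-#-#-#
################
#---------------#
##--------------##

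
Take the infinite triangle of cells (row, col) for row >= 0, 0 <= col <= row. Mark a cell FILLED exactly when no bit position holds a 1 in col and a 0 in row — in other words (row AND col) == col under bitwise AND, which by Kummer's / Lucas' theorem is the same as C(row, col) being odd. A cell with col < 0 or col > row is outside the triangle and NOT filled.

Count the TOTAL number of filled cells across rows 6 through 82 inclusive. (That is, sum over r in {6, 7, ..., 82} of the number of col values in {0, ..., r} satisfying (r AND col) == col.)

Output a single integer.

Answer: 896

Derivation:
r6=110 pc2: +4 =4
r7=111 pc3: +8 =12
r8=1000 pc1: +2 =14
r9=1001 pc2: +4 =18
r10=1010 pc2: +4 =22
r11=1011 pc3: +8 =30
r12=1100 pc2: +4 =34
r13=1101 pc3: +8 =42
r14=1110 pc3: +8 =50
r15=1111 pc4: +16 =66
r16=10000 pc1: +2 =68
r17=10001 pc2: +4 =72
r18=10010 pc2: +4 =76
r19=10011 pc3: +8 =84
r20=10100 pc2: +4 =88
r21=10101 pc3: +8 =96
r22=10110 pc3: +8 =104
r23=10111 pc4: +16 =120
r24=11000 pc2: +4 =124
r25=11001 pc3: +8 =132
r26=11010 pc3: +8 =140
r27=11011 pc4: +16 =156
r28=11100 pc3: +8 =164
r29=11101 pc4: +16 =180
r30=11110 pc4: +16 =196
r31=11111 pc5: +32 =228
r32=100000 pc1: +2 =230
r33=100001 pc2: +4 =234
r34=100010 pc2: +4 =238
r35=100011 pc3: +8 =246
r36=100100 pc2: +4 =250
r37=100101 pc3: +8 =258
r38=100110 pc3: +8 =266
r39=100111 pc4: +16 =282
r40=101000 pc2: +4 =286
r41=101001 pc3: +8 =294
r42=101010 pc3: +8 =302
r43=101011 pc4: +16 =318
r44=101100 pc3: +8 =326
r45=101101 pc4: +16 =342
r46=101110 pc4: +16 =358
r47=101111 pc5: +32 =390
r48=110000 pc2: +4 =394
r49=110001 pc3: +8 =402
r50=110010 pc3: +8 =410
r51=110011 pc4: +16 =426
r52=110100 pc3: +8 =434
r53=110101 pc4: +16 =450
r54=110110 pc4: +16 =466
r55=110111 pc5: +32 =498
r56=111000 pc3: +8 =506
r57=111001 pc4: +16 =522
r58=111010 pc4: +16 =538
r59=111011 pc5: +32 =570
r60=111100 pc4: +16 =586
r61=111101 pc5: +32 =618
r62=111110 pc5: +32 =650
r63=111111 pc6: +64 =714
r64=1000000 pc1: +2 =716
r65=1000001 pc2: +4 =720
r66=1000010 pc2: +4 =724
r67=1000011 pc3: +8 =732
r68=1000100 pc2: +4 =736
r69=1000101 pc3: +8 =744
r70=1000110 pc3: +8 =752
r71=1000111 pc4: +16 =768
r72=1001000 pc2: +4 =772
r73=1001001 pc3: +8 =780
r74=1001010 pc3: +8 =788
r75=1001011 pc4: +16 =804
r76=1001100 pc3: +8 =812
r77=1001101 pc4: +16 =828
r78=1001110 pc4: +16 =844
r79=1001111 pc5: +32 =876
r80=1010000 pc2: +4 =880
r81=1010001 pc3: +8 =888
r82=1010010 pc3: +8 =896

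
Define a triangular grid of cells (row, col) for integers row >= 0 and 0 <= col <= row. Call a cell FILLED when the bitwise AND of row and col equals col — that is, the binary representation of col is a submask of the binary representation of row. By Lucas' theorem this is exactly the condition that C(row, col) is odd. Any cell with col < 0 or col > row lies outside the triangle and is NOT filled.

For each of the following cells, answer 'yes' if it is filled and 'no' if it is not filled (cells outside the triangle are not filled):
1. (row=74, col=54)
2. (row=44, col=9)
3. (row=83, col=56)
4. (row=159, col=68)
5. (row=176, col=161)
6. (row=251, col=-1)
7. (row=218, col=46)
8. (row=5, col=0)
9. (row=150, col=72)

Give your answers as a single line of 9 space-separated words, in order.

Answer: no no no no no no no yes no

Derivation:
(74,54): row=0b1001010, col=0b110110, row AND col = 0b10 = 2; 2 != 54 -> empty
(44,9): row=0b101100, col=0b1001, row AND col = 0b1000 = 8; 8 != 9 -> empty
(83,56): row=0b1010011, col=0b111000, row AND col = 0b10000 = 16; 16 != 56 -> empty
(159,68): row=0b10011111, col=0b1000100, row AND col = 0b100 = 4; 4 != 68 -> empty
(176,161): row=0b10110000, col=0b10100001, row AND col = 0b10100000 = 160; 160 != 161 -> empty
(251,-1): col outside [0, 251] -> not filled
(218,46): row=0b11011010, col=0b101110, row AND col = 0b1010 = 10; 10 != 46 -> empty
(5,0): row=0b101, col=0b0, row AND col = 0b0 = 0; 0 == 0 -> filled
(150,72): row=0b10010110, col=0b1001000, row AND col = 0b0 = 0; 0 != 72 -> empty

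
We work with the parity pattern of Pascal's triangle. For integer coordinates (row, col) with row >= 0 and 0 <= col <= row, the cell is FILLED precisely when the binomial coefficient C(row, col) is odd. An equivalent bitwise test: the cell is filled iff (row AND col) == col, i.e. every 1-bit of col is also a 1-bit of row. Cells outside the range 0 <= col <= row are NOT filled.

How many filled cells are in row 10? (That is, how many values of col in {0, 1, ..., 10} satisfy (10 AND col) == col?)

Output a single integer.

10 in binary = 1010
popcount(10) = number of 1-bits in 1010 = 2
A col c satisfies (10 AND c) == c iff every set bit of c is also set in 10; each of the 2 set bits of 10 can independently be on or off in c.
count = 2^2 = 4

Answer: 4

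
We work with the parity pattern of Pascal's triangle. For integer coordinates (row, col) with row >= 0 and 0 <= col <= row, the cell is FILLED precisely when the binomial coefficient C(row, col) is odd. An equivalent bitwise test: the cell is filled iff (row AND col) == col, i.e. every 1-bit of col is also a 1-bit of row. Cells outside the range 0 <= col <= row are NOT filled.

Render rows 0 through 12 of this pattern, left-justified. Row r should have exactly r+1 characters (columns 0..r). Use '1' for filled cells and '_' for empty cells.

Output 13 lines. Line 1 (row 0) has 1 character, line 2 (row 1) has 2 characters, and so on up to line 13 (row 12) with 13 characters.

r0=0: 1
r1=1: 11
r2=10: 1_1
r3=11: 1111
r4=100: 1___1
r5=101: 11__11
r6=110: 1_1_1_1
r7=111: 11111111
r8=1000: 1_______1
r9=1001: 11______11
r10=1010: 1_1_____1_1
r11=1011: 1111____1111
r12=1100: 1___1___1___1

Answer: 1
11
1_1
1111
1___1
11__11
1_1_1_1
11111111
1_______1
11______11
1_1_____1_1
1111____1111
1___1___1___1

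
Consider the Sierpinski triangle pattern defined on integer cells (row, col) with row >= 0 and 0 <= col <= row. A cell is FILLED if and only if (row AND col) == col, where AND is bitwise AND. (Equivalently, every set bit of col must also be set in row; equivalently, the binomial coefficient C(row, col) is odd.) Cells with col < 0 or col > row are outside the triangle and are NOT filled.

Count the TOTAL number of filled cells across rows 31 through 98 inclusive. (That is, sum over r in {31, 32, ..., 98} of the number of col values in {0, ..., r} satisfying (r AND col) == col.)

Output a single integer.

r31=11111 pc5: +32 =32
r32=100000 pc1: +2 =34
r33=100001 pc2: +4 =38
r34=100010 pc2: +4 =42
r35=100011 pc3: +8 =50
r36=100100 pc2: +4 =54
r37=100101 pc3: +8 =62
r38=100110 pc3: +8 =70
r39=100111 pc4: +16 =86
r40=101000 pc2: +4 =90
r41=101001 pc3: +8 =98
r42=101010 pc3: +8 =106
r43=101011 pc4: +16 =122
r44=101100 pc3: +8 =130
r45=101101 pc4: +16 =146
r46=101110 pc4: +16 =162
r47=101111 pc5: +32 =194
r48=110000 pc2: +4 =198
r49=110001 pc3: +8 =206
r50=110010 pc3: +8 =214
r51=110011 pc4: +16 =230
r52=110100 pc3: +8 =238
r53=110101 pc4: +16 =254
r54=110110 pc4: +16 =270
r55=110111 pc5: +32 =302
r56=111000 pc3: +8 =310
r57=111001 pc4: +16 =326
r58=111010 pc4: +16 =342
r59=111011 pc5: +32 =374
r60=111100 pc4: +16 =390
r61=111101 pc5: +32 =422
r62=111110 pc5: +32 =454
r63=111111 pc6: +64 =518
r64=1000000 pc1: +2 =520
r65=1000001 pc2: +4 =524
r66=1000010 pc2: +4 =528
r67=1000011 pc3: +8 =536
r68=1000100 pc2: +4 =540
r69=1000101 pc3: +8 =548
r70=1000110 pc3: +8 =556
r71=1000111 pc4: +16 =572
r72=1001000 pc2: +4 =576
r73=1001001 pc3: +8 =584
r74=1001010 pc3: +8 =592
r75=1001011 pc4: +16 =608
r76=1001100 pc3: +8 =616
r77=1001101 pc4: +16 =632
r78=1001110 pc4: +16 =648
r79=1001111 pc5: +32 =680
r80=1010000 pc2: +4 =684
r81=1010001 pc3: +8 =692
r82=1010010 pc3: +8 =700
r83=1010011 pc4: +16 =716
r84=1010100 pc3: +8 =724
r85=1010101 pc4: +16 =740
r86=1010110 pc4: +16 =756
r87=1010111 pc5: +32 =788
r88=1011000 pc3: +8 =796
r89=1011001 pc4: +16 =812
r90=1011010 pc4: +16 =828
r91=1011011 pc5: +32 =860
r92=1011100 pc4: +16 =876
r93=1011101 pc5: +32 =908
r94=1011110 pc5: +32 =940
r95=1011111 pc6: +64 =1004
r96=1100000 pc2: +4 =1008
r97=1100001 pc3: +8 =1016
r98=1100010 pc3: +8 =1024

Answer: 1024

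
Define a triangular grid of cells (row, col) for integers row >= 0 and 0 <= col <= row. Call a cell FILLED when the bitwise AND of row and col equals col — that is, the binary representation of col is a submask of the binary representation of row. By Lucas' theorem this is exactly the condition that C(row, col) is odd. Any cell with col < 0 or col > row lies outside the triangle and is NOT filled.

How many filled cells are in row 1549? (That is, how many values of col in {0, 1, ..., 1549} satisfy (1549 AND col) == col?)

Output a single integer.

1549 in binary = 11000001101
popcount(1549) = number of 1-bits in 11000001101 = 5
A col c satisfies (1549 AND c) == c iff every set bit of c is also set in 1549; each of the 5 set bits of 1549 can independently be on or off in c.
count = 2^5 = 32

Answer: 32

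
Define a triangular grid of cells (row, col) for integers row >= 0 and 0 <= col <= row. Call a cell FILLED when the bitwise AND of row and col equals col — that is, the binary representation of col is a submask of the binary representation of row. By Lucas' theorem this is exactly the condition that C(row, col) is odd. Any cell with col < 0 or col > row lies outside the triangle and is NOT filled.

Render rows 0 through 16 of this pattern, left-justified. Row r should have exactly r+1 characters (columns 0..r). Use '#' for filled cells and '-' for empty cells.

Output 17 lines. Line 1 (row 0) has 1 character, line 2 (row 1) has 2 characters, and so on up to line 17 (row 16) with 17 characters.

r0=0: #
r1=1: ##
r2=10: #-#
r3=11: ####
r4=100: #---#
r5=101: ##--##
r6=110: #-#-#-#
r7=111: ########
r8=1000: #-------#
r9=1001: ##------##
r10=1010: #-#-----#-#
r11=1011: ####----####
r12=1100: #---#---#---#
r13=1101: ##--##--##--##
r14=1110: #-#-#-#-#-#-#-#
r15=1111: ################
r16=10000: #---------------#

Answer: #
##
#-#
####
#---#
##--##
#-#-#-#
########
#-------#
##------##
#-#-----#-#
####----####
#---#---#---#
##--##--##--##
#-#-#-#-#-#-#-#
################
#---------------#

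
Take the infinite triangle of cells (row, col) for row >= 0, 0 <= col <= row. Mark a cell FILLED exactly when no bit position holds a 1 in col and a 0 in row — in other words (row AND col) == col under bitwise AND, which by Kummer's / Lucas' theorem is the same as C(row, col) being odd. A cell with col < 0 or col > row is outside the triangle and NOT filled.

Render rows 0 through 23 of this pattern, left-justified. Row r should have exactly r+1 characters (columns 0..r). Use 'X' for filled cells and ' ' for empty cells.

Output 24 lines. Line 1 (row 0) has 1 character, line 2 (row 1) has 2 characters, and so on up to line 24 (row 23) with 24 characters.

Answer: X
XX
X X
XXXX
X   X
XX  XX
X X X X
XXXXXXXX
X       X
XX      XX
X X     X X
XXXX    XXXX
X   X   X   X
XX  XX  XX  XX
X X X X X X X X
XXXXXXXXXXXXXXXX
X               X
XX              XX
X X             X X
XXXX            XXXX
X   X           X   X
XX  XX          XX  XX
X X X X         X X X X
XXXXXXXX        XXXXXXXX

Derivation:
r0=0: X
r1=1: XX
r2=10: X X
r3=11: XXXX
r4=100: X   X
r5=101: XX  XX
r6=110: X X X X
r7=111: XXXXXXXX
r8=1000: X       X
r9=1001: XX      XX
r10=1010: X X     X X
r11=1011: XXXX    XXXX
r12=1100: X   X   X   X
r13=1101: XX  XX  XX  XX
r14=1110: X X X X X X X X
r15=1111: XXXXXXXXXXXXXXXX
r16=10000: X               X
r17=10001: XX              XX
r18=10010: X X             X X
r19=10011: XXXX            XXXX
r20=10100: X   X           X   X
r21=10101: XX  XX          XX  XX
r22=10110: X X X X         X X X X
r23=10111: XXXXXXXX        XXXXXXXX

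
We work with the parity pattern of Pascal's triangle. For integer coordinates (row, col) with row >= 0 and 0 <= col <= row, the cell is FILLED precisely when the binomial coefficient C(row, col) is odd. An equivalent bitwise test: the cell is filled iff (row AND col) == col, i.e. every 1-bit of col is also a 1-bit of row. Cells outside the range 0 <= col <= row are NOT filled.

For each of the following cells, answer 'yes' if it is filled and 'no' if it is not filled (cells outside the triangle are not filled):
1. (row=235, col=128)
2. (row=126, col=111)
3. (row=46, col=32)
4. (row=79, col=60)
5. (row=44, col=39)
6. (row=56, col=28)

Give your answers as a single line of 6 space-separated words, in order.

(235,128): row=0b11101011, col=0b10000000, row AND col = 0b10000000 = 128; 128 == 128 -> filled
(126,111): row=0b1111110, col=0b1101111, row AND col = 0b1101110 = 110; 110 != 111 -> empty
(46,32): row=0b101110, col=0b100000, row AND col = 0b100000 = 32; 32 == 32 -> filled
(79,60): row=0b1001111, col=0b111100, row AND col = 0b1100 = 12; 12 != 60 -> empty
(44,39): row=0b101100, col=0b100111, row AND col = 0b100100 = 36; 36 != 39 -> empty
(56,28): row=0b111000, col=0b11100, row AND col = 0b11000 = 24; 24 != 28 -> empty

Answer: yes no yes no no no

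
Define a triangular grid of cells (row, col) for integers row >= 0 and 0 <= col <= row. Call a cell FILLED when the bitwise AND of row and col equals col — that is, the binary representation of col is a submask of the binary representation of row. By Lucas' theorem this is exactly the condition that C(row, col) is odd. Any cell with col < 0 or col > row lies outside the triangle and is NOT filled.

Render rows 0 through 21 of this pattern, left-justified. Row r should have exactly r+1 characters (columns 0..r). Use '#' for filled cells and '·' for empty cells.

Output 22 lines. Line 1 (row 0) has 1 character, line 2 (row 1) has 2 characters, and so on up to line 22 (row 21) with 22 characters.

Answer: #
##
#·#
####
#···#
##··##
#·#·#·#
########
#·······#
##······##
#·#·····#·#
####····####
#···#···#···#
##··##··##··##
#·#·#·#·#·#·#·#
################
#···············#
##··············##
#·#·············#·#
####············####
#···#···········#···#
##··##··········##··##

Derivation:
r0=0: #
r1=1: ##
r2=10: #·#
r3=11: ####
r4=100: #···#
r5=101: ##··##
r6=110: #·#·#·#
r7=111: ########
r8=1000: #·······#
r9=1001: ##······##
r10=1010: #·#·····#·#
r11=1011: ####····####
r12=1100: #···#···#···#
r13=1101: ##··##··##··##
r14=1110: #·#·#·#·#·#·#·#
r15=1111: ################
r16=10000: #···············#
r17=10001: ##··············##
r18=10010: #·#·············#·#
r19=10011: ####············####
r20=10100: #···#···········#···#
r21=10101: ##··##··········##··##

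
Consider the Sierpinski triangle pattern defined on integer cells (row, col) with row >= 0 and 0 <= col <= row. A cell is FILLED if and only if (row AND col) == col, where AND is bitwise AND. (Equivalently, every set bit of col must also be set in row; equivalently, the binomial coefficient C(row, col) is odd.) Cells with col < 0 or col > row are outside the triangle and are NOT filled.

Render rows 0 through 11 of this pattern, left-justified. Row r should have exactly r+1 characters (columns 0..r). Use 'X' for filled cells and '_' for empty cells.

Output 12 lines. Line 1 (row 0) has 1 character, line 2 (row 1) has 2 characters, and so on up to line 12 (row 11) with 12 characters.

Answer: X
XX
X_X
XXXX
X___X
XX__XX
X_X_X_X
XXXXXXXX
X_______X
XX______XX
X_X_____X_X
XXXX____XXXX

Derivation:
r0=0: X
r1=1: XX
r2=10: X_X
r3=11: XXXX
r4=100: X___X
r5=101: XX__XX
r6=110: X_X_X_X
r7=111: XXXXXXXX
r8=1000: X_______X
r9=1001: XX______XX
r10=1010: X_X_____X_X
r11=1011: XXXX____XXXX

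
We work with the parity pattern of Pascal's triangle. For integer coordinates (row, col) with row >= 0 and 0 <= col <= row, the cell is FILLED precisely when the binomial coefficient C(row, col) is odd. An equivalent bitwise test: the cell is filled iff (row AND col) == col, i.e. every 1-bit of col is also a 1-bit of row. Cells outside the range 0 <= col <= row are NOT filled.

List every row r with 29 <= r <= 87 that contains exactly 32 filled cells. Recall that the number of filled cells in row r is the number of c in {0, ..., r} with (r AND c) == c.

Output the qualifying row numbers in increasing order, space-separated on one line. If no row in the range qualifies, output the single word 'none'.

Row r has 2^popcount(r) filled cells, so we need popcount(r) = log2(32) = 5.
Scan r = 29..87 and keep those with exactly 5 one-bits:
r=29=11101 popcount=4 -> skip
r=30=11110 popcount=4 -> skip
r=31=11111 popcount=5 -> KEEP
r=32=100000 popcount=1 -> skip
r=33=100001 popcount=2 -> skip
r=34=100010 popcount=2 -> skip
r=35=100011 popcount=3 -> skip
r=36=100100 popcount=2 -> skip
r=37=100101 popcount=3 -> skip
r=38=100110 popcount=3 -> skip
r=39=100111 popcount=4 -> skip
r=40=101000 popcount=2 -> skip
r=41=101001 popcount=3 -> skip
r=42=101010 popcount=3 -> skip
r=43=101011 popcount=4 -> skip
r=44=101100 popcount=3 -> skip
r=45=101101 popcount=4 -> skip
r=46=101110 popcount=4 -> skip
r=47=101111 popcount=5 -> KEEP
r=48=110000 popcount=2 -> skip
r=49=110001 popcount=3 -> skip
r=50=110010 popcount=3 -> skip
r=51=110011 popcount=4 -> skip
r=52=110100 popcount=3 -> skip
r=53=110101 popcount=4 -> skip
r=54=110110 popcount=4 -> skip
r=55=110111 popcount=5 -> KEEP
r=56=111000 popcount=3 -> skip
r=57=111001 popcount=4 -> skip
r=58=111010 popcount=4 -> skip
r=59=111011 popcount=5 -> KEEP
r=60=111100 popcount=4 -> skip
r=61=111101 popcount=5 -> KEEP
r=62=111110 popcount=5 -> KEEP
r=63=111111 popcount=6 -> skip
r=64=1000000 popcount=1 -> skip
r=65=1000001 popcount=2 -> skip
r=66=1000010 popcount=2 -> skip
r=67=1000011 popcount=3 -> skip
r=68=1000100 popcount=2 -> skip
r=69=1000101 popcount=3 -> skip
r=70=1000110 popcount=3 -> skip
r=71=1000111 popcount=4 -> skip
r=72=1001000 popcount=2 -> skip
r=73=1001001 popcount=3 -> skip
r=74=1001010 popcount=3 -> skip
r=75=1001011 popcount=4 -> skip
r=76=1001100 popcount=3 -> skip
r=77=1001101 popcount=4 -> skip
r=78=1001110 popcount=4 -> skip
r=79=1001111 popcount=5 -> KEEP
r=80=1010000 popcount=2 -> skip
r=81=1010001 popcount=3 -> skip
r=82=1010010 popcount=3 -> skip
r=83=1010011 popcount=4 -> skip
r=84=1010100 popcount=3 -> skip
r=85=1010101 popcount=4 -> skip
r=86=1010110 popcount=4 -> skip
r=87=1010111 popcount=5 -> KEEP
Kept rows: 31 47 55 59 61 62 79 87

Answer: 31 47 55 59 61 62 79 87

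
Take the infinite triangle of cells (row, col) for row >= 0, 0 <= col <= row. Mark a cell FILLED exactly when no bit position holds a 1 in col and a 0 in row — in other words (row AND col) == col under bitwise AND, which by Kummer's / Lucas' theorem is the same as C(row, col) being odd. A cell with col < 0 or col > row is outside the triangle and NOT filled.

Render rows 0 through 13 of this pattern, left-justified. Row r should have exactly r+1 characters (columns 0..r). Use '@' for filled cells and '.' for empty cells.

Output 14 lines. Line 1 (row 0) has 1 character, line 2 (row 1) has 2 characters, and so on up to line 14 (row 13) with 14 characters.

Answer: @
@@
@.@
@@@@
@...@
@@..@@
@.@.@.@
@@@@@@@@
@.......@
@@......@@
@.@.....@.@
@@@@....@@@@
@...@...@...@
@@..@@..@@..@@

Derivation:
r0=0: @
r1=1: @@
r2=10: @.@
r3=11: @@@@
r4=100: @...@
r5=101: @@..@@
r6=110: @.@.@.@
r7=111: @@@@@@@@
r8=1000: @.......@
r9=1001: @@......@@
r10=1010: @.@.....@.@
r11=1011: @@@@....@@@@
r12=1100: @...@...@...@
r13=1101: @@..@@..@@..@@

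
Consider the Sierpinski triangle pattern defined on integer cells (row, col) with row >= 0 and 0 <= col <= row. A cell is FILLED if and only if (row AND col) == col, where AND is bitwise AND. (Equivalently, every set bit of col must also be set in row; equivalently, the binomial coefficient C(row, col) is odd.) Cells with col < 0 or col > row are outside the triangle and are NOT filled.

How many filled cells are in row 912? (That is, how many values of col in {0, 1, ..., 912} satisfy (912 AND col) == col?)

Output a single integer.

912 in binary = 1110010000
popcount(912) = number of 1-bits in 1110010000 = 4
A col c satisfies (912 AND c) == c iff every set bit of c is also set in 912; each of the 4 set bits of 912 can independently be on or off in c.
count = 2^4 = 16

Answer: 16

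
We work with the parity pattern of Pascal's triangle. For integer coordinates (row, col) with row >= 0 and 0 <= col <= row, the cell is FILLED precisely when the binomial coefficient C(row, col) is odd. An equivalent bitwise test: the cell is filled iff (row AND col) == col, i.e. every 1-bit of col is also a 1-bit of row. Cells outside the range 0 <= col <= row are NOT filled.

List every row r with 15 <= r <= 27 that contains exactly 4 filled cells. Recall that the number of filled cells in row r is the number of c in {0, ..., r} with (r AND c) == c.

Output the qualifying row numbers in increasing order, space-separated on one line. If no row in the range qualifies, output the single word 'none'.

Row r has 2^popcount(r) filled cells, so we need popcount(r) = log2(4) = 2.
Scan r = 15..27 and keep those with exactly 2 one-bits:
r=15=1111 popcount=4 -> skip
r=16=10000 popcount=1 -> skip
r=17=10001 popcount=2 -> KEEP
r=18=10010 popcount=2 -> KEEP
r=19=10011 popcount=3 -> skip
r=20=10100 popcount=2 -> KEEP
r=21=10101 popcount=3 -> skip
r=22=10110 popcount=3 -> skip
r=23=10111 popcount=4 -> skip
r=24=11000 popcount=2 -> KEEP
r=25=11001 popcount=3 -> skip
r=26=11010 popcount=3 -> skip
r=27=11011 popcount=4 -> skip
Kept rows: 17 18 20 24

Answer: 17 18 20 24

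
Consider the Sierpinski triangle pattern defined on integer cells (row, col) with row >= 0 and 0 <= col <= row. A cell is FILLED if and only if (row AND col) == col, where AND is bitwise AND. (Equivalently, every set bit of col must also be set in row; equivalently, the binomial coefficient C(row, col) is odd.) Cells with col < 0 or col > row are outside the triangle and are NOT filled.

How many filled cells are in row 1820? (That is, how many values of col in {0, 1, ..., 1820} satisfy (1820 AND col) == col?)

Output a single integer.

Answer: 64

Derivation:
1820 in binary = 11100011100
popcount(1820) = number of 1-bits in 11100011100 = 6
A col c satisfies (1820 AND c) == c iff every set bit of c is also set in 1820; each of the 6 set bits of 1820 can independently be on or off in c.
count = 2^6 = 64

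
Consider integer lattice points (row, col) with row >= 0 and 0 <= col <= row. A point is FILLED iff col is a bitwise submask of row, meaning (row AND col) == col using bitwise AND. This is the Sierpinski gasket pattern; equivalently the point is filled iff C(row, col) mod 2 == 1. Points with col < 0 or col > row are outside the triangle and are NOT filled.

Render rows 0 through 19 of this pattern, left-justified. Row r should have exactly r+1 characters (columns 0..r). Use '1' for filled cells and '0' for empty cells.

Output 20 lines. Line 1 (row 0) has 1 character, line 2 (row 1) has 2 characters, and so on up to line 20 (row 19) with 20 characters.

Answer: 1
11
101
1111
10001
110011
1010101
11111111
100000001
1100000011
10100000101
111100001111
1000100010001
11001100110011
101010101010101
1111111111111111
10000000000000001
110000000000000011
1010000000000000101
11110000000000001111

Derivation:
r0=0: 1
r1=1: 11
r2=10: 101
r3=11: 1111
r4=100: 10001
r5=101: 110011
r6=110: 1010101
r7=111: 11111111
r8=1000: 100000001
r9=1001: 1100000011
r10=1010: 10100000101
r11=1011: 111100001111
r12=1100: 1000100010001
r13=1101: 11001100110011
r14=1110: 101010101010101
r15=1111: 1111111111111111
r16=10000: 10000000000000001
r17=10001: 110000000000000011
r18=10010: 1010000000000000101
r19=10011: 11110000000000001111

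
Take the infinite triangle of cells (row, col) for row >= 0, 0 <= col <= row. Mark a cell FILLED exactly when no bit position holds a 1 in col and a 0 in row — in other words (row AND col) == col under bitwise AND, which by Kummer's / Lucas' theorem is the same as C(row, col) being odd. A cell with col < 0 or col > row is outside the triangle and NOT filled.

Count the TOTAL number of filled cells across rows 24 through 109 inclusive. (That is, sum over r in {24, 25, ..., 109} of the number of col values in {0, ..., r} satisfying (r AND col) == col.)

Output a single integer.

r24=11000 pc2: +4 =4
r25=11001 pc3: +8 =12
r26=11010 pc3: +8 =20
r27=11011 pc4: +16 =36
r28=11100 pc3: +8 =44
r29=11101 pc4: +16 =60
r30=11110 pc4: +16 =76
r31=11111 pc5: +32 =108
r32=100000 pc1: +2 =110
r33=100001 pc2: +4 =114
r34=100010 pc2: +4 =118
r35=100011 pc3: +8 =126
r36=100100 pc2: +4 =130
r37=100101 pc3: +8 =138
r38=100110 pc3: +8 =146
r39=100111 pc4: +16 =162
r40=101000 pc2: +4 =166
r41=101001 pc3: +8 =174
r42=101010 pc3: +8 =182
r43=101011 pc4: +16 =198
r44=101100 pc3: +8 =206
r45=101101 pc4: +16 =222
r46=101110 pc4: +16 =238
r47=101111 pc5: +32 =270
r48=110000 pc2: +4 =274
r49=110001 pc3: +8 =282
r50=110010 pc3: +8 =290
r51=110011 pc4: +16 =306
r52=110100 pc3: +8 =314
r53=110101 pc4: +16 =330
r54=110110 pc4: +16 =346
r55=110111 pc5: +32 =378
r56=111000 pc3: +8 =386
r57=111001 pc4: +16 =402
r58=111010 pc4: +16 =418
r59=111011 pc5: +32 =450
r60=111100 pc4: +16 =466
r61=111101 pc5: +32 =498
r62=111110 pc5: +32 =530
r63=111111 pc6: +64 =594
r64=1000000 pc1: +2 =596
r65=1000001 pc2: +4 =600
r66=1000010 pc2: +4 =604
r67=1000011 pc3: +8 =612
r68=1000100 pc2: +4 =616
r69=1000101 pc3: +8 =624
r70=1000110 pc3: +8 =632
r71=1000111 pc4: +16 =648
r72=1001000 pc2: +4 =652
r73=1001001 pc3: +8 =660
r74=1001010 pc3: +8 =668
r75=1001011 pc4: +16 =684
r76=1001100 pc3: +8 =692
r77=1001101 pc4: +16 =708
r78=1001110 pc4: +16 =724
r79=1001111 pc5: +32 =756
r80=1010000 pc2: +4 =760
r81=1010001 pc3: +8 =768
r82=1010010 pc3: +8 =776
r83=1010011 pc4: +16 =792
r84=1010100 pc3: +8 =800
r85=1010101 pc4: +16 =816
r86=1010110 pc4: +16 =832
r87=1010111 pc5: +32 =864
r88=1011000 pc3: +8 =872
r89=1011001 pc4: +16 =888
r90=1011010 pc4: +16 =904
r91=1011011 pc5: +32 =936
r92=1011100 pc4: +16 =952
r93=1011101 pc5: +32 =984
r94=1011110 pc5: +32 =1016
r95=1011111 pc6: +64 =1080
r96=1100000 pc2: +4 =1084
r97=1100001 pc3: +8 =1092
r98=1100010 pc3: +8 =1100
r99=1100011 pc4: +16 =1116
r100=1100100 pc3: +8 =1124
r101=1100101 pc4: +16 =1140
r102=1100110 pc4: +16 =1156
r103=1100111 pc5: +32 =1188
r104=1101000 pc3: +8 =1196
r105=1101001 pc4: +16 =1212
r106=1101010 pc4: +16 =1228
r107=1101011 pc5: +32 =1260
r108=1101100 pc4: +16 =1276
r109=1101101 pc5: +32 =1308

Answer: 1308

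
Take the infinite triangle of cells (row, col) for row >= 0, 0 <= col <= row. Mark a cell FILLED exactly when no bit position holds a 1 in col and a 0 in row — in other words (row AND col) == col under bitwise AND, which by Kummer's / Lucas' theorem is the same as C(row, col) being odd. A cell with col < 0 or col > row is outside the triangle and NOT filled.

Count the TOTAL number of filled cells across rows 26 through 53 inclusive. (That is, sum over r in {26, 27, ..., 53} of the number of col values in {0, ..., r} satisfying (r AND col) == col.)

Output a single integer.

Answer: 318

Derivation:
r26=11010 pc3: +8 =8
r27=11011 pc4: +16 =24
r28=11100 pc3: +8 =32
r29=11101 pc4: +16 =48
r30=11110 pc4: +16 =64
r31=11111 pc5: +32 =96
r32=100000 pc1: +2 =98
r33=100001 pc2: +4 =102
r34=100010 pc2: +4 =106
r35=100011 pc3: +8 =114
r36=100100 pc2: +4 =118
r37=100101 pc3: +8 =126
r38=100110 pc3: +8 =134
r39=100111 pc4: +16 =150
r40=101000 pc2: +4 =154
r41=101001 pc3: +8 =162
r42=101010 pc3: +8 =170
r43=101011 pc4: +16 =186
r44=101100 pc3: +8 =194
r45=101101 pc4: +16 =210
r46=101110 pc4: +16 =226
r47=101111 pc5: +32 =258
r48=110000 pc2: +4 =262
r49=110001 pc3: +8 =270
r50=110010 pc3: +8 =278
r51=110011 pc4: +16 =294
r52=110100 pc3: +8 =302
r53=110101 pc4: +16 =318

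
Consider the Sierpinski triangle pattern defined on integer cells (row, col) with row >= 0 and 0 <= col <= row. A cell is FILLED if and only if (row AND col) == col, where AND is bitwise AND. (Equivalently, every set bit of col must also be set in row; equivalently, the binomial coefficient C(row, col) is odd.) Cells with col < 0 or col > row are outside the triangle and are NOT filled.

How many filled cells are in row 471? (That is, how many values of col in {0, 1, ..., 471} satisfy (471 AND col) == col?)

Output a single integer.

Answer: 128

Derivation:
471 in binary = 111010111
popcount(471) = number of 1-bits in 111010111 = 7
A col c satisfies (471 AND c) == c iff every set bit of c is also set in 471; each of the 7 set bits of 471 can independently be on or off in c.
count = 2^7 = 128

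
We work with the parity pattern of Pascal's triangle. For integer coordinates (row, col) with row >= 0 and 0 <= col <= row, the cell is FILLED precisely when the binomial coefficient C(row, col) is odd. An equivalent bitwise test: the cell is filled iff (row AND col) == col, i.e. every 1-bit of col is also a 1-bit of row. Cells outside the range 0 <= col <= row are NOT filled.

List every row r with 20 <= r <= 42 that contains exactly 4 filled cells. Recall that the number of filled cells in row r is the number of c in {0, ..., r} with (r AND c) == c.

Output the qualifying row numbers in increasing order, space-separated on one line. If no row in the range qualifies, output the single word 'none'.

Row r has 2^popcount(r) filled cells, so we need popcount(r) = log2(4) = 2.
Scan r = 20..42 and keep those with exactly 2 one-bits:
r=20=10100 popcount=2 -> KEEP
r=21=10101 popcount=3 -> skip
r=22=10110 popcount=3 -> skip
r=23=10111 popcount=4 -> skip
r=24=11000 popcount=2 -> KEEP
r=25=11001 popcount=3 -> skip
r=26=11010 popcount=3 -> skip
r=27=11011 popcount=4 -> skip
r=28=11100 popcount=3 -> skip
r=29=11101 popcount=4 -> skip
r=30=11110 popcount=4 -> skip
r=31=11111 popcount=5 -> skip
r=32=100000 popcount=1 -> skip
r=33=100001 popcount=2 -> KEEP
r=34=100010 popcount=2 -> KEEP
r=35=100011 popcount=3 -> skip
r=36=100100 popcount=2 -> KEEP
r=37=100101 popcount=3 -> skip
r=38=100110 popcount=3 -> skip
r=39=100111 popcount=4 -> skip
r=40=101000 popcount=2 -> KEEP
r=41=101001 popcount=3 -> skip
r=42=101010 popcount=3 -> skip
Kept rows: 20 24 33 34 36 40

Answer: 20 24 33 34 36 40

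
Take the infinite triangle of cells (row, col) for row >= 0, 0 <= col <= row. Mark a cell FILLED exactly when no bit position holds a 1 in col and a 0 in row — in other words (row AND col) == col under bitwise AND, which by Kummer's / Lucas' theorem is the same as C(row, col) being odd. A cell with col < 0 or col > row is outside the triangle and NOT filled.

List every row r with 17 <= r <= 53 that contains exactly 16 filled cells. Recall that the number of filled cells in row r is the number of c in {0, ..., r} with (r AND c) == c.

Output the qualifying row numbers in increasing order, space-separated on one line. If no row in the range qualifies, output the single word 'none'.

Row r has 2^popcount(r) filled cells, so we need popcount(r) = log2(16) = 4.
Scan r = 17..53 and keep those with exactly 4 one-bits:
r=17=10001 popcount=2 -> skip
r=18=10010 popcount=2 -> skip
r=19=10011 popcount=3 -> skip
r=20=10100 popcount=2 -> skip
r=21=10101 popcount=3 -> skip
r=22=10110 popcount=3 -> skip
r=23=10111 popcount=4 -> KEEP
r=24=11000 popcount=2 -> skip
r=25=11001 popcount=3 -> skip
r=26=11010 popcount=3 -> skip
r=27=11011 popcount=4 -> KEEP
r=28=11100 popcount=3 -> skip
r=29=11101 popcount=4 -> KEEP
r=30=11110 popcount=4 -> KEEP
r=31=11111 popcount=5 -> skip
r=32=100000 popcount=1 -> skip
r=33=100001 popcount=2 -> skip
r=34=100010 popcount=2 -> skip
r=35=100011 popcount=3 -> skip
r=36=100100 popcount=2 -> skip
r=37=100101 popcount=3 -> skip
r=38=100110 popcount=3 -> skip
r=39=100111 popcount=4 -> KEEP
r=40=101000 popcount=2 -> skip
r=41=101001 popcount=3 -> skip
r=42=101010 popcount=3 -> skip
r=43=101011 popcount=4 -> KEEP
r=44=101100 popcount=3 -> skip
r=45=101101 popcount=4 -> KEEP
r=46=101110 popcount=4 -> KEEP
r=47=101111 popcount=5 -> skip
r=48=110000 popcount=2 -> skip
r=49=110001 popcount=3 -> skip
r=50=110010 popcount=3 -> skip
r=51=110011 popcount=4 -> KEEP
r=52=110100 popcount=3 -> skip
r=53=110101 popcount=4 -> KEEP
Kept rows: 23 27 29 30 39 43 45 46 51 53

Answer: 23 27 29 30 39 43 45 46 51 53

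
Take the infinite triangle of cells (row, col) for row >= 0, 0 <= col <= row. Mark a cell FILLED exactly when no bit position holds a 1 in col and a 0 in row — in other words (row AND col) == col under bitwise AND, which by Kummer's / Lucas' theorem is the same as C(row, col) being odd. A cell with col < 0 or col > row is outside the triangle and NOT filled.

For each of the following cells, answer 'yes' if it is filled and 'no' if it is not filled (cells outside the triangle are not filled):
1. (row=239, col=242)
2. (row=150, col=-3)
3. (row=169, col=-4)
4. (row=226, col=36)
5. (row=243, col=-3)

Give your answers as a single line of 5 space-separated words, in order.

(239,242): col outside [0, 239] -> not filled
(150,-3): col outside [0, 150] -> not filled
(169,-4): col outside [0, 169] -> not filled
(226,36): row=0b11100010, col=0b100100, row AND col = 0b100000 = 32; 32 != 36 -> empty
(243,-3): col outside [0, 243] -> not filled

Answer: no no no no no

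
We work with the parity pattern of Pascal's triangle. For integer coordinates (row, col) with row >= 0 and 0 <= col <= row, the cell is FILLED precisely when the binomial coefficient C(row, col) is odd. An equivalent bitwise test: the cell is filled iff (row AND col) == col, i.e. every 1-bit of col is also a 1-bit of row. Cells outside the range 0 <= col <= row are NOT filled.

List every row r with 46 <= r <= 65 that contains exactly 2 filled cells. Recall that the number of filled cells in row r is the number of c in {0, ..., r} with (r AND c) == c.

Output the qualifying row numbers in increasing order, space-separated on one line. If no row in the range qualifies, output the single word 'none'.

Answer: 64

Derivation:
Row r has 2^popcount(r) filled cells, so we need popcount(r) = log2(2) = 1.
Scan r = 46..65 and keep those with exactly 1 one-bits:
r=46=101110 popcount=4 -> skip
r=47=101111 popcount=5 -> skip
r=48=110000 popcount=2 -> skip
r=49=110001 popcount=3 -> skip
r=50=110010 popcount=3 -> skip
r=51=110011 popcount=4 -> skip
r=52=110100 popcount=3 -> skip
r=53=110101 popcount=4 -> skip
r=54=110110 popcount=4 -> skip
r=55=110111 popcount=5 -> skip
r=56=111000 popcount=3 -> skip
r=57=111001 popcount=4 -> skip
r=58=111010 popcount=4 -> skip
r=59=111011 popcount=5 -> skip
r=60=111100 popcount=4 -> skip
r=61=111101 popcount=5 -> skip
r=62=111110 popcount=5 -> skip
r=63=111111 popcount=6 -> skip
r=64=1000000 popcount=1 -> KEEP
r=65=1000001 popcount=2 -> skip
Kept rows: 64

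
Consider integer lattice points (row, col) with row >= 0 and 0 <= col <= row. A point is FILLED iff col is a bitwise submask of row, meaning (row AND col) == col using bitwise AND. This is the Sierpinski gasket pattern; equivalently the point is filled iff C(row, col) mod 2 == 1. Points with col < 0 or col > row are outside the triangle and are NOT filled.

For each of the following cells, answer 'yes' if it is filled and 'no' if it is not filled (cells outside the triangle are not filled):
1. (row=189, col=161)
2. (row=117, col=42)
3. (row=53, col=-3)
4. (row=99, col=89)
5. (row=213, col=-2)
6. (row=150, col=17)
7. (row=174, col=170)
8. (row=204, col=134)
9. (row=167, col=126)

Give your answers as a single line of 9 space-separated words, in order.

(189,161): row=0b10111101, col=0b10100001, row AND col = 0b10100001 = 161; 161 == 161 -> filled
(117,42): row=0b1110101, col=0b101010, row AND col = 0b100000 = 32; 32 != 42 -> empty
(53,-3): col outside [0, 53] -> not filled
(99,89): row=0b1100011, col=0b1011001, row AND col = 0b1000001 = 65; 65 != 89 -> empty
(213,-2): col outside [0, 213] -> not filled
(150,17): row=0b10010110, col=0b10001, row AND col = 0b10000 = 16; 16 != 17 -> empty
(174,170): row=0b10101110, col=0b10101010, row AND col = 0b10101010 = 170; 170 == 170 -> filled
(204,134): row=0b11001100, col=0b10000110, row AND col = 0b10000100 = 132; 132 != 134 -> empty
(167,126): row=0b10100111, col=0b1111110, row AND col = 0b100110 = 38; 38 != 126 -> empty

Answer: yes no no no no no yes no no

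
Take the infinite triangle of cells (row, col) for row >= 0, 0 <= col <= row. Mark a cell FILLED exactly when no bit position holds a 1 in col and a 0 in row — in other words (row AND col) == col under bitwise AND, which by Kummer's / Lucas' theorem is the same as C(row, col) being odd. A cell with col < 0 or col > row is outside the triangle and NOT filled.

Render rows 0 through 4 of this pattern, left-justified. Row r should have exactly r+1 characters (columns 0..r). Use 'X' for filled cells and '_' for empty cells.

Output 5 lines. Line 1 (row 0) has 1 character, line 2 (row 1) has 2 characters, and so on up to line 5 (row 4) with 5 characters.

r0=0: X
r1=1: XX
r2=10: X_X
r3=11: XXXX
r4=100: X___X

Answer: X
XX
X_X
XXXX
X___X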